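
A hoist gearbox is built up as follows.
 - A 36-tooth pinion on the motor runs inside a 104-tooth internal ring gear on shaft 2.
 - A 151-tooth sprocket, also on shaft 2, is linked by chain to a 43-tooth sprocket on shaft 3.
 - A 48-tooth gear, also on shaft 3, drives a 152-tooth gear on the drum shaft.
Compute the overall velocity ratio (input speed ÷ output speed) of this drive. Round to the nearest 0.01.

Each stage contributes driven/driver: internal gear 104/36 = 2.8889, chain 43/151 = 0.28477, gear mesh 152/48 = 3.1667.
Overall: 2.8889 × 0.28477 × 3.1667 = 2.6051.

2.61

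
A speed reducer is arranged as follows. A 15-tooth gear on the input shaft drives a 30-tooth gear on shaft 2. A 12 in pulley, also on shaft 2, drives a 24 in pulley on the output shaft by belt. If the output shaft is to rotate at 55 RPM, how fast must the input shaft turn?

220 RPM

Overall ratio R = 2 × 2 = 4.
Required input speed = output speed × R = 55 × 4 = 220 RPM.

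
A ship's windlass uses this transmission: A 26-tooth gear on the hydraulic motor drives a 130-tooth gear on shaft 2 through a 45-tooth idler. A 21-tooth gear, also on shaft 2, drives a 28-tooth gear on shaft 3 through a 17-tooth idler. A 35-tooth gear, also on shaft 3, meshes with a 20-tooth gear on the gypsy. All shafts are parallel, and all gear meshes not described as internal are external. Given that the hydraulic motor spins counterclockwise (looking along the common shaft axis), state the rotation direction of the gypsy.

clockwise

the hydraulic motor → shaft 2: driver → idler → driven is 2 external meshes, 2 reversals → CCW.
shaft 2 → shaft 3: driver → idler → driven is 2 external meshes, 2 reversals → CCW.
shaft 3 → the gypsy: external mesh, 1 reversal → CW.
5 reversals in total — an odd number — so the gypsy turns opposite to the hydraulic motor.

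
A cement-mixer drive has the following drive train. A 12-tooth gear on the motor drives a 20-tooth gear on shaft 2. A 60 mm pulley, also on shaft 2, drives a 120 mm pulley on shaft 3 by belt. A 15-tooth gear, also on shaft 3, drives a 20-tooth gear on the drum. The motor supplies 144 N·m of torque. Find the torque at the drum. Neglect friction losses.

After the gear mesh (20/12): 144 × 1.6667 = 240 N·m
After the belt (120/60): 240 × 2 = 480 N·m
After the gear mesh (20/15): 480 × 1.3333 = 640 N·m

640 N·m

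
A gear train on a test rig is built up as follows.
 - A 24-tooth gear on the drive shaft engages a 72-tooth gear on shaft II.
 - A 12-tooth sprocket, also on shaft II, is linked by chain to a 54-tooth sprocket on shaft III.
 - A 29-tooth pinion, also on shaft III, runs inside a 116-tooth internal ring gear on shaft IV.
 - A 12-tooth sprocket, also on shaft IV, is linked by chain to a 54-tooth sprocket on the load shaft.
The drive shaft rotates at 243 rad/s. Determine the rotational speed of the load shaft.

1 rad/s

the drive shaft → shaft II (gear mesh, 72/24): 243 ÷ 3 = 81 rad/s
shaft II → shaft III (chain, 54/12): 81 ÷ 4.5 = 18 rad/s
shaft III → shaft IV (internal gear, 116/29): 18 ÷ 4 = 4.5 rad/s
shaft IV → the load shaft (chain, 54/12): 4.5 ÷ 4.5 = 1 rad/s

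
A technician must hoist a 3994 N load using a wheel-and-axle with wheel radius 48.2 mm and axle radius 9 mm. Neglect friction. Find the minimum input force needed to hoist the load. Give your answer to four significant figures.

745.8 N

Wheel-and-axle MA = R/r = 48.2/9 = 5.3556.
Effort = load / MA = 3994 / 5.3556 = 745.77 N.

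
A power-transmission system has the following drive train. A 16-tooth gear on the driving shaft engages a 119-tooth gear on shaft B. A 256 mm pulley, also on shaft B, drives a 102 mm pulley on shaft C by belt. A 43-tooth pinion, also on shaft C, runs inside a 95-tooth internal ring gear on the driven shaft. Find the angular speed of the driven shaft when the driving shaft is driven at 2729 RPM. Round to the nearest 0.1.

416.8 RPM

the driving shaft → shaft B (gear mesh, 119/16): 2729 ÷ 7.4375 = 366.92 RPM
shaft B → shaft C (belt, 102/256): 366.92 ÷ 0.39844 = 920.91 RPM
shaft C → the driven shaft (internal gear, 95/43): 920.91 ÷ 2.2093 = 416.83 RPM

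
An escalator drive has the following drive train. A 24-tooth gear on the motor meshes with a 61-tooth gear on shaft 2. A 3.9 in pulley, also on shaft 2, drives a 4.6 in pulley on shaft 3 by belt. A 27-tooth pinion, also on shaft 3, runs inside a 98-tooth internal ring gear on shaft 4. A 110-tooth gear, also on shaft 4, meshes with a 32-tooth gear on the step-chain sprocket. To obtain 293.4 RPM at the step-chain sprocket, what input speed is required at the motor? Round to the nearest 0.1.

928.7 RPM

Overall ratio R = 2.5417 × 1.1795 × 3.6296 × 0.29091 = 3.1654.
Required input speed = output speed × R = 293.4 × 3.1654 = 928.73 RPM.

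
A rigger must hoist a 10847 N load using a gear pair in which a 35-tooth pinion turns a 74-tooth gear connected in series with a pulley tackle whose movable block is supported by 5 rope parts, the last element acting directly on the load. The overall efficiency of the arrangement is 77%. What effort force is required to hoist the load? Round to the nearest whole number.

Gear pair MA = 74/35 = 2.1143.
Block-and-tackle MA = number of supporting rope parts = 5.
Combined ideal MA = 2.1143 × 5 = 10.571.
Actual MA = 10.571 × 0.77 = 8.14.
Effort = load / actual MA = 10847 / 8.14 = 1332.6 N.

1333 N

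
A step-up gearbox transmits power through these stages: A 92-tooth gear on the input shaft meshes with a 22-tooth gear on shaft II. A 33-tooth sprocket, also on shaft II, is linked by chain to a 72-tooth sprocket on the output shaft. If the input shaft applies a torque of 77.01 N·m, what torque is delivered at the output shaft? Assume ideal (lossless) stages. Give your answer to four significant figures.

40.18 N·m

gear mesh 22/92 = 0.23913 → τ = 77.01·0.23913 = 18.415 N·m
chain 72/33 = 2.1818 → τ = 18.415·2.1818 = 40.179 N·m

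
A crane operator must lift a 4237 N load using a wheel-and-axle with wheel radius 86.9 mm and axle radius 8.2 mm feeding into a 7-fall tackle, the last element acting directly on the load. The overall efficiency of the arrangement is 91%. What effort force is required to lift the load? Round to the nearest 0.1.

Wheel-and-axle MA = R/r = 86.9/8.2 = 10.598.
Block-and-tackle MA = number of supporting rope parts = 7.
Combined ideal MA = 10.598 × 7 = 74.183.
Actual MA = 74.183 × 0.91 = 67.506.
Effort = load / actual MA = 4237 / 67.506 = 62.764 N.

62.8 N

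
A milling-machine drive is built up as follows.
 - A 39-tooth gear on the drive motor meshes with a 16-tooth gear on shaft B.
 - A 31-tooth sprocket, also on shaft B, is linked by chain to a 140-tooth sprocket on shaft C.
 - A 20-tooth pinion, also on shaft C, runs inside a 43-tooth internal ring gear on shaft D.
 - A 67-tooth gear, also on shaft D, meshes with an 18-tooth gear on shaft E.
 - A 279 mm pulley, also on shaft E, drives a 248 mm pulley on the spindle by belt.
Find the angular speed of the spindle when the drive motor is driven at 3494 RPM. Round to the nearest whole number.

gear mesh 16/39 = 0.41026 → 3494/0.41026 = 8516.6 RPM
chain 140/31 = 4.5161 → 8516.6/4.5161 = 1885.8 RPM
internal gear 43/20 = 2.15 → 1885.8/2.15 = 877.13 RPM
gear mesh 18/67 = 0.26866 → 877.13/0.26866 = 3264.9 RPM
belt 248/279 = 0.88889 → 3264.9/0.88889 = 3673 RPM

3673 RPM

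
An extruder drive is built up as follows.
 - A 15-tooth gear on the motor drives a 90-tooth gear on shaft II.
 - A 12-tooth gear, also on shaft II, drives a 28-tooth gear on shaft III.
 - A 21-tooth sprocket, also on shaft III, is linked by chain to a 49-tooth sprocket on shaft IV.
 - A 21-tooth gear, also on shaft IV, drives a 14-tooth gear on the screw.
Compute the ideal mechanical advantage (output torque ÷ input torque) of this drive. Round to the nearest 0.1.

Each stage contributes driven/driver: gear mesh 90/15 = 6, gear mesh 28/12 = 2.3333, chain 49/21 = 2.3333, gear mesh 14/21 = 0.66667.
Overall: 6 × 2.3333 × 2.3333 × 0.66667 = 21.778.

21.8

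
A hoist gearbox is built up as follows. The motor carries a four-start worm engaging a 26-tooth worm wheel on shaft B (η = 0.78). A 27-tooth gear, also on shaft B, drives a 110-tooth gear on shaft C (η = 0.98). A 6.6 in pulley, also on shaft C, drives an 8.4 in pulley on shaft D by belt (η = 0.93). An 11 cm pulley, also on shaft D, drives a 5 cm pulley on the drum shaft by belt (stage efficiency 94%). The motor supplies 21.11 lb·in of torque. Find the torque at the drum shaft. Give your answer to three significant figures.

216 lb·in

After the worm (26/4): 21.11 × 6.5 × 0.78 = 107.03 lb·in
After the gear mesh (110/27): 107.03 × 4.0741 × 0.98 = 427.32 lb·in
After the belt (8.4/6.6): 427.32 × 1.2727 × 0.93 = 505.79 lb·in
After the belt (5/11): 505.79 × 0.45455 × 0.94 = 216.11 lb·in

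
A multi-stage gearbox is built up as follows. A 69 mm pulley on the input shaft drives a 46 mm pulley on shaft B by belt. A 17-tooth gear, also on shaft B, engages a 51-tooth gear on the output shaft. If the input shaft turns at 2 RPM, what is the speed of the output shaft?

1 RPM

the input shaft → shaft B (belt, 46/69): 2 ÷ 0.66667 = 3 RPM
shaft B → the output shaft (gear mesh, 51/17): 3 ÷ 3 = 1 RPM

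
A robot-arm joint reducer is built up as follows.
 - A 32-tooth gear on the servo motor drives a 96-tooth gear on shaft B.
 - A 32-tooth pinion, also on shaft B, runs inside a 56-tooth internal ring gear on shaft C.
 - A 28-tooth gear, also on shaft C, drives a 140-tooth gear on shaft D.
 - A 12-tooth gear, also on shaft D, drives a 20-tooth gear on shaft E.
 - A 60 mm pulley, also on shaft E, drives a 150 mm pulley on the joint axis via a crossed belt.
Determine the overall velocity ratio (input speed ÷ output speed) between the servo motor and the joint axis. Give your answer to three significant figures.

109

Each stage contributes driven/driver: gear mesh 96/32 = 3, internal gear 56/32 = 1.75, gear mesh 140/28 = 5, gear mesh 20/12 = 1.6667, belt 150/60 = 2.5.
Overall: 3 × 1.75 × 5 × 1.6667 × 2.5 = 109.38.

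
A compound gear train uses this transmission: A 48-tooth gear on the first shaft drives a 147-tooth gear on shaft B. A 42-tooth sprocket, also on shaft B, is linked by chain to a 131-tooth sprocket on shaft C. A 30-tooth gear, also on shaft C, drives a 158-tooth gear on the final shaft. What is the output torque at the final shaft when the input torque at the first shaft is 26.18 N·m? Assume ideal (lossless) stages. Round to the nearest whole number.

1317 N·m

Gear mesh: ratio = 147/48 = 3.0625; torque at shaft B = 26.18 × 3.0625 = 80.176 N·m.
Chain: ratio = 131/42 = 3.119; torque at shaft C = 80.176 × 3.119 = 250.07 N·m.
Gear mesh: ratio = 158/30 = 5.2667; torque at the final shaft = 250.07 × 5.2667 = 1317.1 N·m.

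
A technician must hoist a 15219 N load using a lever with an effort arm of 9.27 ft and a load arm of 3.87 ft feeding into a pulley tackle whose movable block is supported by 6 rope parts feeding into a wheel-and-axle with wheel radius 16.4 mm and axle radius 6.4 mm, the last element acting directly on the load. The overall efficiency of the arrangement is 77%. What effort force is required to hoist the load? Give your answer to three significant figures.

537 N

Lever MA = effort arm / load arm = 9.27/3.87 = 2.3953.
Block-and-tackle MA = number of supporting rope parts = 6.
Wheel-and-axle MA = R/r = 16.4/6.4 = 2.5625.
Combined ideal MA = 2.3953 × 6 × 2.5625 = 36.828.
Actual MA = 36.828 × 0.77 = 28.358.
Effort = load / actual MA = 15219 / 28.358 = 536.68 N.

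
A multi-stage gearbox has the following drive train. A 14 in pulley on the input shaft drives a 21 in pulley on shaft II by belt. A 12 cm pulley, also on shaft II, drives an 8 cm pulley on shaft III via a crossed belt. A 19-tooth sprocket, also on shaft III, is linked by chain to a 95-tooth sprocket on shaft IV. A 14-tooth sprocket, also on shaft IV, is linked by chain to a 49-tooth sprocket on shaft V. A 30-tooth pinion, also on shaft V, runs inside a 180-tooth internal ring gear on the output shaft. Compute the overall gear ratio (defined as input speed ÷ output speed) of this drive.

Each stage contributes driven/driver: belt 21/14 = 1.5, belt 8/12 = 0.66667, chain 95/19 = 5, chain 49/14 = 3.5, internal gear 180/30 = 6.
Overall: 1.5 × 0.66667 × 5 × 3.5 × 6 = 105.

105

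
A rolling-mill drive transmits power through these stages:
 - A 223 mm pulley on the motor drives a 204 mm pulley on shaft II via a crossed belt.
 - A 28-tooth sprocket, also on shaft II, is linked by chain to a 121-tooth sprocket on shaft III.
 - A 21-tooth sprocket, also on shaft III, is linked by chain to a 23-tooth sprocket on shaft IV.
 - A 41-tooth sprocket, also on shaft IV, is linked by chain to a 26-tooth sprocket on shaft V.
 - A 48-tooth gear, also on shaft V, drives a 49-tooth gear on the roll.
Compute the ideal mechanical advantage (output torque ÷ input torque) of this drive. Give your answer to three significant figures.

Each stage contributes driven/driver: belt 204/223 = 0.9148, chain 121/28 = 4.3214, chain 23/21 = 1.0952, chain 26/41 = 0.63415, gear mesh 49/48 = 1.0208.
Overall: 0.9148 × 4.3214 × 1.0952 × 0.63415 × 1.0208 = 2.8029.

2.80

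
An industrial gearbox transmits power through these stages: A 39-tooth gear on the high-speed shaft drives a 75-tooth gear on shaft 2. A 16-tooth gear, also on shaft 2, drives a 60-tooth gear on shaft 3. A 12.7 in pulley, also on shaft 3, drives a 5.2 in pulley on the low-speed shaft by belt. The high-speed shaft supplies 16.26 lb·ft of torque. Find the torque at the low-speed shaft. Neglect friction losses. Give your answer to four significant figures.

Gear mesh: ratio = 75/39 = 1.9231; torque at shaft 2 = 16.26 × 1.9231 = 31.269 lb·ft.
Gear mesh: ratio = 60/16 = 3.75; torque at shaft 3 = 31.269 × 3.75 = 117.26 lb·ft.
Belt: ratio = 5.2/12.7 = 0.40945; torque at the low-speed shaft = 117.26 × 0.40945 = 48.012 lb·ft.

48.01 lb·ft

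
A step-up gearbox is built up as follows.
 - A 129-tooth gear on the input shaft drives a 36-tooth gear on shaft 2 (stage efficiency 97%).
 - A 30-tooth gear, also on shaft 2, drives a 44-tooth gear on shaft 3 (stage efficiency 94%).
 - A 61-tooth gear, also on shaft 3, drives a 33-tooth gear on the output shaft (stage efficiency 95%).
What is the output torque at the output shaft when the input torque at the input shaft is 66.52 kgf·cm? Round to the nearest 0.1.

12.8 kgf·cm

Gear mesh: ratio = 36/129 = 0.27907; torque at shaft 2 = 66.52 × 0.27907 × 0.97 = 18.007 kgf·cm.
Gear mesh: ratio = 44/30 = 1.4667; torque at shaft 3 = 18.007 × 1.4667 × 0.94 = 24.825 kgf·cm.
Gear mesh: ratio = 33/61 = 0.54098; torque at the output shaft = 24.825 × 0.54098 × 0.95 = 12.759 kgf·cm.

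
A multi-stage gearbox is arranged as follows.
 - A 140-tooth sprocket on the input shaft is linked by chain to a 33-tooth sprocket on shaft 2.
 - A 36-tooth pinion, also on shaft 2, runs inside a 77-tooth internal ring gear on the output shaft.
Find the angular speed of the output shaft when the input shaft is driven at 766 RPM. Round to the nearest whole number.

1519 RPM

Chain: ratio = 33/140 = 0.23571, so shaft 2 turns at 766 / 0.23571 = 3249.7 RPM.
Internal gear: ratio = 77/36 = 2.1389, so the output shaft turns at 3249.7 / 2.1389 = 1519.3 RPM.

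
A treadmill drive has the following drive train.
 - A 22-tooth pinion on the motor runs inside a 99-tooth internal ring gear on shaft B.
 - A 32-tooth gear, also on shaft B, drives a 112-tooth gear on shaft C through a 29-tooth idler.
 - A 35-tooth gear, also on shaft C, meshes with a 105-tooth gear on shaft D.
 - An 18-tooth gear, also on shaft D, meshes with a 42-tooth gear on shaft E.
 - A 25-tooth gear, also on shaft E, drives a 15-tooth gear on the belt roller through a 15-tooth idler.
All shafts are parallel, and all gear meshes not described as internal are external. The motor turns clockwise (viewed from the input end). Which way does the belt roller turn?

the motor → shaft B: internal mesh, same direction → CW.
shaft B → shaft C: driver → idler → driven is 2 external meshes, 2 reversals → CW.
shaft C → shaft D: external mesh, 1 reversal → CCW.
shaft D → shaft E: external mesh, 1 reversal → CW.
shaft E → the belt roller: driver → idler → driven is 2 external meshes, 2 reversals → CW.
6 reversals in total — an even number — so the belt roller turns the same way as the motor.

clockwise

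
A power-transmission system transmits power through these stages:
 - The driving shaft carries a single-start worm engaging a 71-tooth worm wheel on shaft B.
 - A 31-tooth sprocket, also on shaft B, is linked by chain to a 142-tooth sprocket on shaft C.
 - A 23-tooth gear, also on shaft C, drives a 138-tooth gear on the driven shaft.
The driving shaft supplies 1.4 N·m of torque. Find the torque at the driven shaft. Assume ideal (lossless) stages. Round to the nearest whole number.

worm 71/1 = 71 → τ = 1.4·71 = 99.4 N·m
chain 142/31 = 4.5806 → τ = 99.4·4.5806 = 455.32 N·m
gear mesh 138/23 = 6 → τ = 455.32·6 = 2731.9 N·m

2732 N·m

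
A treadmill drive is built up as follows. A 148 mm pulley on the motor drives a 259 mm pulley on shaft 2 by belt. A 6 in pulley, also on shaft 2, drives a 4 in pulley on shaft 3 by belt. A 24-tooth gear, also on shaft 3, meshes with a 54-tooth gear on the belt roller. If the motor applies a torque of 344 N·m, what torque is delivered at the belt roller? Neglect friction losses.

After the belt (259/148): 344 × 1.75 = 602 N·m
After the belt (4/6): 602 × 0.66667 = 401.33 N·m
After the gear mesh (54/24): 401.33 × 2.25 = 903 N·m

903 N·m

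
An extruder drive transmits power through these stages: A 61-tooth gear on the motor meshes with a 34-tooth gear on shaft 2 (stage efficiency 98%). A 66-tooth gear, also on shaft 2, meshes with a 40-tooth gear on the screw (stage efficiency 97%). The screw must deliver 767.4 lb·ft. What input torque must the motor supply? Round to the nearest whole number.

2390 lb·ft

Overall ratio R = 0.55738 × 0.60606 = 0.3378; overall efficiency η = 0.98 × 0.97 = 0.9506.
Input torque = output torque / (R × η) = 767.4 / (0.3378 × 0.9506) = 2389.8 lb·ft.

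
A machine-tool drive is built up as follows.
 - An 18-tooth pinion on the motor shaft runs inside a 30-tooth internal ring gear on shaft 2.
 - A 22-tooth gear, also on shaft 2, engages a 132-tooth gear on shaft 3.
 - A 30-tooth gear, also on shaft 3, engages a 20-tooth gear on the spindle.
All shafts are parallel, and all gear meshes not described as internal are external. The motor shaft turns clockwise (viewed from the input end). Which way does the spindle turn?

clockwise

the motor shaft → shaft 2: internal mesh, same direction → CW.
shaft 2 → shaft 3: external mesh, 1 reversal → CCW.
shaft 3 → the spindle: external mesh, 1 reversal → CW.
2 reversals in total — an even number — so the spindle turns the same way as the motor shaft.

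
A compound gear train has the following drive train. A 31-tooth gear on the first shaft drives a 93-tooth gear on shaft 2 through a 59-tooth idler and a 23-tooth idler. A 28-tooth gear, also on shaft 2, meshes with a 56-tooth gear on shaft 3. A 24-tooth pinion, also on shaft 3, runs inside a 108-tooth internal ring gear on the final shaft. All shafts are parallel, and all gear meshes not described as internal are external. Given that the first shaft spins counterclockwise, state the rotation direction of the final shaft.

counterclockwise

the first shaft → shaft 2: driver → idler → idler → driven is 3 external meshes, 3 reversals → CW.
shaft 2 → shaft 3: external mesh, 1 reversal → CCW.
shaft 3 → the final shaft: internal mesh, same direction → CCW.
4 reversals in total — an even number — so the final shaft turns the same way as the first shaft.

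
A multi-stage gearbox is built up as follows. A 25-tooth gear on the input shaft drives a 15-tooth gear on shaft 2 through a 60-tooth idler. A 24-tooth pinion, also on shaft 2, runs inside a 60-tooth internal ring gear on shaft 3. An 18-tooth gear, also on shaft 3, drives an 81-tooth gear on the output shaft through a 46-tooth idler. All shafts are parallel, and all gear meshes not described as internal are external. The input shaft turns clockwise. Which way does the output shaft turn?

clockwise

the input shaft → shaft 2: driver → idler → driven is 2 external meshes, 2 reversals → CW.
shaft 2 → shaft 3: internal mesh, same direction → CW.
shaft 3 → the output shaft: driver → idler → driven is 2 external meshes, 2 reversals → CW.
4 reversals in total — an even number — so the output shaft turns the same way as the input shaft.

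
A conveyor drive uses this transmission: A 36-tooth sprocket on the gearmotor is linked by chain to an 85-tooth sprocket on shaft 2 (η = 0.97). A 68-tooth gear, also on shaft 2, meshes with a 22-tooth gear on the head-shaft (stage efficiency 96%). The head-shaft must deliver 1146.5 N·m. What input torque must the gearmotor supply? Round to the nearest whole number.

Overall ratio R = 2.3611 × 0.32353 = 0.76389; overall efficiency η = 0.97 × 0.96 = 0.9312.
Input torque = output torque / (R × η) = 1146.5 / (0.76389 × 0.9312) = 1611.8 N·m.

1612 N·m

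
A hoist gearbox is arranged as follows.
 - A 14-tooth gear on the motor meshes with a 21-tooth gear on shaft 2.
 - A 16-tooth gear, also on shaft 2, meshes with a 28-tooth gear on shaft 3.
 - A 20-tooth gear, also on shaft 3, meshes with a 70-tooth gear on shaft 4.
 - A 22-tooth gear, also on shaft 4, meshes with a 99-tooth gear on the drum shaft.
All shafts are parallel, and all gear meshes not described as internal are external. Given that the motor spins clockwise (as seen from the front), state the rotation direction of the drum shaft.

the motor → shaft 2: external mesh, 1 reversal → CCW.
shaft 2 → shaft 3: external mesh, 1 reversal → CW.
shaft 3 → shaft 4: external mesh, 1 reversal → CCW.
shaft 4 → the drum shaft: external mesh, 1 reversal → CW.
4 reversals in total — an even number — so the drum shaft turns the same way as the motor.

clockwise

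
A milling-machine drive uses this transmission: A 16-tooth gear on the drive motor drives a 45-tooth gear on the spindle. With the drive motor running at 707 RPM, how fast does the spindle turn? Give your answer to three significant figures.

gear mesh 45/16 = 2.8125 → 707/2.8125 = 251.38 RPM

251 RPM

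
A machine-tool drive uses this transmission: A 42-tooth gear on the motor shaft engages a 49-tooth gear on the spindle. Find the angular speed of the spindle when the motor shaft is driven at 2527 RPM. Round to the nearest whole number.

2166 RPM

the motor shaft → the spindle (gear mesh, 49/42): 2527 ÷ 1.1667 = 2166 RPM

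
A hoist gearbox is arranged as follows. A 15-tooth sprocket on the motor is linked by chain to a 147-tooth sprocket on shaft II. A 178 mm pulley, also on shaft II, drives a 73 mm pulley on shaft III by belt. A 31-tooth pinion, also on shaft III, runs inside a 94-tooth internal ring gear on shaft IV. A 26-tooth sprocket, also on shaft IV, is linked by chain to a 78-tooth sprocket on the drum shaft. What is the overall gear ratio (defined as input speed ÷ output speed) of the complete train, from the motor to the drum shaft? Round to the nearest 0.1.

36.6

Each stage contributes driven/driver: chain 147/15 = 9.8, belt 73/178 = 0.41011, internal gear 94/31 = 3.0323, chain 78/26 = 3.
Overall: 9.8 × 0.41011 × 3.0323 × 3 = 36.561.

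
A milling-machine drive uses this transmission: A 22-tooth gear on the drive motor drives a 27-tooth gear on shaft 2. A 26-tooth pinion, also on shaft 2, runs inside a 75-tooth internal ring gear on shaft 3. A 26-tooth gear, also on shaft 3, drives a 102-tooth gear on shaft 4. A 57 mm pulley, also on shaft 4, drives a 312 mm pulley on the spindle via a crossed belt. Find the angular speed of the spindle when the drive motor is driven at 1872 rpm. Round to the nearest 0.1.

24.6 rpm

the drive motor → shaft 2 (gear mesh, 27/22): 1872 ÷ 1.2273 = 1525.3 rpm
shaft 2 → shaft 3 (internal gear, 75/26): 1525.3 ÷ 2.8846 = 528.78 rpm
shaft 3 → shaft 4 (gear mesh, 102/26): 528.78 ÷ 3.9231 = 134.79 rpm
shaft 4 → the spindle (belt, 312/57): 134.79 ÷ 5.4737 = 24.625 rpm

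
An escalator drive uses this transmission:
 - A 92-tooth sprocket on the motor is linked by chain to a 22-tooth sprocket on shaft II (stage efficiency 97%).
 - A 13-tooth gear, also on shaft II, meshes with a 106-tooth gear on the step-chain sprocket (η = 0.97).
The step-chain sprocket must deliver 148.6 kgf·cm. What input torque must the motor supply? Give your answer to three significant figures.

Overall ratio R = 0.23913 × 8.1538 = 1.9498; overall efficiency η = 0.97 × 0.97 = 0.9409.
Input torque = output torque / (R × η) = 148.6 / (1.9498 × 0.9409) = 80.999 kgf·cm.

81.0 kgf·cm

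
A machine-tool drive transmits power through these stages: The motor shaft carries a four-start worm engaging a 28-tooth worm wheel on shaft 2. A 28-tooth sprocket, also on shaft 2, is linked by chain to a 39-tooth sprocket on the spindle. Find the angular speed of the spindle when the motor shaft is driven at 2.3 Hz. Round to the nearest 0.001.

worm 28/4 = 7 → 2.3/7 = 0.32857 Hz
chain 39/28 = 1.3929 → 0.32857/1.3929 = 0.2359 Hz

0.236 Hz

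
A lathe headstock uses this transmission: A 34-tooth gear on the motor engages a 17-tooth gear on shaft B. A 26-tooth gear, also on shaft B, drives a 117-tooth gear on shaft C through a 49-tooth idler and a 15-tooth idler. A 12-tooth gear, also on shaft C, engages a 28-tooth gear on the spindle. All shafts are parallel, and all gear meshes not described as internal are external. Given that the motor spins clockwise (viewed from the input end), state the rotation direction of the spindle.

the motor → shaft B: external mesh, 1 reversal → CCW.
shaft B → shaft C: driver → idler → idler → driven is 3 external meshes, 3 reversals → CW.
shaft C → the spindle: external mesh, 1 reversal → CCW.
5 reversals in total — an odd number — so the spindle turns opposite to the motor.

counterclockwise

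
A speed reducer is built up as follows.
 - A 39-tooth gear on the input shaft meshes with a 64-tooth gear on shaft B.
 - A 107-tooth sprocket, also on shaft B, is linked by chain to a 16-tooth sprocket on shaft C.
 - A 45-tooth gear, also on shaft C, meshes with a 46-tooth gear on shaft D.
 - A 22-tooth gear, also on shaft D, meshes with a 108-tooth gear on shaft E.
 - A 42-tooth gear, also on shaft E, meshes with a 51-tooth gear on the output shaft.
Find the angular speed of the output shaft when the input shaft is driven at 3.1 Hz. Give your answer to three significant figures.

the input shaft → shaft B (gear mesh, 64/39): 3.1 ÷ 1.641 = 1.8891 Hz
shaft B → shaft C (chain, 16/107): 1.8891 ÷ 0.14953 = 12.633 Hz
shaft C → shaft D (gear mesh, 46/45): 12.633 ÷ 1.0222 = 12.358 Hz
shaft D → shaft E (gear mesh, 108/22): 12.358 ÷ 4.9091 = 2.5175 Hz
shaft E → the output shaft (gear mesh, 51/42): 2.5175 ÷ 1.2143 = 2.0732 Hz

2.07 Hz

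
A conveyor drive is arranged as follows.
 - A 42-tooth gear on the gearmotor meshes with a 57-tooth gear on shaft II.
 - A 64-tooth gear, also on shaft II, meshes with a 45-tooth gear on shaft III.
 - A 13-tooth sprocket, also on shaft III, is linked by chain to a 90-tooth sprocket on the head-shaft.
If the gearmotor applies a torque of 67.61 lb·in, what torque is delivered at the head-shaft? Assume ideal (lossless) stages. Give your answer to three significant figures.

447 lb·in

Gear mesh: ratio = 57/42 = 1.3571; torque at shaft II = 67.61 × 1.3571 = 91.756 lb·in.
Gear mesh: ratio = 45/64 = 0.70312; torque at shaft III = 91.756 × 0.70312 = 64.516 lb·in.
Chain: ratio = 90/13 = 6.9231; torque at the head-shaft = 64.516 × 6.9231 = 446.65 lb·in.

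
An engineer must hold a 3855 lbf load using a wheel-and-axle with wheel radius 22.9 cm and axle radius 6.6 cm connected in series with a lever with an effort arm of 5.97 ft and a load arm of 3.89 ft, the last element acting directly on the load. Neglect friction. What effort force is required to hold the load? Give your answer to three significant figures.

724 lbf

Wheel-and-axle MA = R/r = 22.9/6.6 = 3.4697.
Lever MA = effort arm / load arm = 5.97/3.89 = 1.5347.
Combined ideal MA = 3.4697 × 1.5347 = 5.325.
Effort = load / MA = 3855 / 5.325 = 723.95 lbf.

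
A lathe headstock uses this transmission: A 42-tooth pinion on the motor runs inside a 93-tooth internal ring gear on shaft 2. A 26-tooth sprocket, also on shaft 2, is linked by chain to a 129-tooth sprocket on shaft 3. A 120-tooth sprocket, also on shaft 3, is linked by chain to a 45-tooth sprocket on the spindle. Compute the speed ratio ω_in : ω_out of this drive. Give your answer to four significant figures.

4.120

Each stage contributes driven/driver: internal gear 93/42 = 2.2143, chain 129/26 = 4.9615, chain 45/120 = 0.375.
Overall: 2.2143 × 4.9615 × 0.375 = 4.1198.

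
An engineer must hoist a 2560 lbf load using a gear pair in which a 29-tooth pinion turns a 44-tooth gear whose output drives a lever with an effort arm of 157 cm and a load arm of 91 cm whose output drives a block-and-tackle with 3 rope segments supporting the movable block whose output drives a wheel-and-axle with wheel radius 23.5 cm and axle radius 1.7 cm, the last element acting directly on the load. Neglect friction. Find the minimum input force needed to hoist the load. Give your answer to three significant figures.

23.6 lbf

Gear pair MA = 44/29 = 1.5172.
Lever MA = effort arm / load arm = 157/91 = 1.7253.
Block-and-tackle MA = number of supporting rope parts = 3.
Wheel-and-axle MA = R/r = 23.5/1.7 = 13.824.
Combined ideal MA = 1.5172 × 1.7253 × 3 × 13.824 = 108.56.
Effort = load / MA = 2560 / 108.56 = 23.582 lbf.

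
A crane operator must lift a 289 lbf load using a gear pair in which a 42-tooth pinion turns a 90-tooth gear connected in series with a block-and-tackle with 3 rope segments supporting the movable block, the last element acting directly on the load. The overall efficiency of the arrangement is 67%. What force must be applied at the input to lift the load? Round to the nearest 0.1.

67.1 lbf

Gear pair MA = 90/42 = 2.1429.
Block-and-tackle MA = number of supporting rope parts = 3.
Combined ideal MA = 2.1429 × 3 = 6.4286.
Actual MA = 6.4286 × 0.67 = 4.3071.
Effort = load / actual MA = 289 / 4.3071 = 67.098 lbf.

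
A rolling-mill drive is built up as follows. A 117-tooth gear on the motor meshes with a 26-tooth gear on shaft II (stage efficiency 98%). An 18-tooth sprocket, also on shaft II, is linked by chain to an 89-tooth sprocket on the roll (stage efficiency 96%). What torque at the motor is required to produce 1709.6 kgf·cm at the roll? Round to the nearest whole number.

Overall ratio R = 0.22222 × 4.9444 = 1.0988; overall efficiency η = 0.98 × 0.96 = 0.9408.
Input torque = output torque / (R × η) = 1709.6 / (1.0988 × 0.9408) = 1653.8 kgf·cm.

1654 kgf·cm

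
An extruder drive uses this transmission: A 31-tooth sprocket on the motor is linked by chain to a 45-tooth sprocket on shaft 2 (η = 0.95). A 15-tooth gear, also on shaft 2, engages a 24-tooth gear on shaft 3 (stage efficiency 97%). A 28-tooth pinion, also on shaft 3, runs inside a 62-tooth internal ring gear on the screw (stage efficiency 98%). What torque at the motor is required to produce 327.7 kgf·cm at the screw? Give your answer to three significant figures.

Overall ratio R = 1.4516 × 1.6 × 2.2143 = 5.1429; overall efficiency η = 0.95 × 0.97 × 0.98 = 0.9031.
Input torque = output torque / (R × η) = 327.7 / (5.1429 × 0.9031) = 70.559 kgf·cm.

70.6 kgf·cm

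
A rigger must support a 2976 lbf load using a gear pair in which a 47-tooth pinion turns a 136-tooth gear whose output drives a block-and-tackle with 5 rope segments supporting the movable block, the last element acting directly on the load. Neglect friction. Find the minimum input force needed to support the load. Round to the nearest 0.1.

Gear pair MA = 136/47 = 2.8936.
Block-and-tackle MA = number of supporting rope parts = 5.
Combined ideal MA = 2.8936 × 5 = 14.468.
Effort = load / MA = 2976 / 14.468 = 205.69 lbf.

205.7 lbf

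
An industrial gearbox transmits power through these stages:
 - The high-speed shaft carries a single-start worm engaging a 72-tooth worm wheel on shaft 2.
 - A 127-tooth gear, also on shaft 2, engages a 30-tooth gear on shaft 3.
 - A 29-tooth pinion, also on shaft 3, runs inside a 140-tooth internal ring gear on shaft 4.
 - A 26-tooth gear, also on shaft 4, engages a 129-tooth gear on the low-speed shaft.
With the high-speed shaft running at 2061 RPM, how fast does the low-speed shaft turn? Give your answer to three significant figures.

5.06 RPM

worm 72/1 = 72 → 2061/72 = 28.625 RPM
gear mesh 30/127 = 0.23622 → 28.625/0.23622 = 121.18 RPM
internal gear 140/29 = 4.8276 → 121.18/4.8276 = 25.101 RPM
gear mesh 129/26 = 4.9615 → 25.101/4.9615 = 5.0592 RPM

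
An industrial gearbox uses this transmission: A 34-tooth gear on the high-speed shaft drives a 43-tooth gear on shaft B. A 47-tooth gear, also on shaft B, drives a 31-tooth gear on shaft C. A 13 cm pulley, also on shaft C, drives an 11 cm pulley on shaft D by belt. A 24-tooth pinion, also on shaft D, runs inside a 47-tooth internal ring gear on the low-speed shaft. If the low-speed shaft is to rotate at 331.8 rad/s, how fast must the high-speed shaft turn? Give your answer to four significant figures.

458.6 rad/s

Overall ratio R = 1.2647 × 0.65957 × 0.84615 × 1.9583 = 1.3823.
Required input speed = output speed × R = 331.8 × 1.3823 = 458.63 rad/s.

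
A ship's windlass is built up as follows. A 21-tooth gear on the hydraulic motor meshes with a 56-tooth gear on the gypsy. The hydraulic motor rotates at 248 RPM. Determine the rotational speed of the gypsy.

93 RPM

gear mesh 56/21 = 2.6667 → 248/2.6667 = 93 RPM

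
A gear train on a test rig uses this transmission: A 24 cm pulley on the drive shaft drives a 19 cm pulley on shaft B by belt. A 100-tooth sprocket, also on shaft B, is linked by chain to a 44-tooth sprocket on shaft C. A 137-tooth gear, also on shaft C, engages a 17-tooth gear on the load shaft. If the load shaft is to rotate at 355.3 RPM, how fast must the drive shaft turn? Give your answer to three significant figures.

Overall ratio R = 0.79167 × 0.44 × 0.12409 = 0.043224.
Required input speed = output speed × R = 355.3 × 0.043224 = 15.357 RPM.

15.4 RPM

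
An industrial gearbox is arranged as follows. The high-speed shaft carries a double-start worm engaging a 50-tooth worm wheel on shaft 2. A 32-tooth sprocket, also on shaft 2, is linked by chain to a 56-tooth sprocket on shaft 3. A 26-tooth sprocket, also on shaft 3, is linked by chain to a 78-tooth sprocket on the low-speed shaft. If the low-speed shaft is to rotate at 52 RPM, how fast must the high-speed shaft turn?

6825 RPM

Overall ratio R = 25 × 1.75 × 3 = 131.25.
Required input speed = output speed × R = 52 × 131.25 = 6825 RPM.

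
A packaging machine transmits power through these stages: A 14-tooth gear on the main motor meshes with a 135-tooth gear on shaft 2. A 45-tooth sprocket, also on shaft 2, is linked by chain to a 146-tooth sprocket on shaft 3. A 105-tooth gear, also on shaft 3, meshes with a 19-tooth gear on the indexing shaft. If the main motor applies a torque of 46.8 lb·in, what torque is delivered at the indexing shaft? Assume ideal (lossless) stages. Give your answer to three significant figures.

After the gear mesh (135/14): 46.8 × 9.6429 = 451.29 lb·in
After the chain (146/45): 451.29 × 3.2444 = 1464.2 lb·in
After the gear mesh (19/105): 1464.2 × 0.18095 = 264.95 lb·in

265 lb·in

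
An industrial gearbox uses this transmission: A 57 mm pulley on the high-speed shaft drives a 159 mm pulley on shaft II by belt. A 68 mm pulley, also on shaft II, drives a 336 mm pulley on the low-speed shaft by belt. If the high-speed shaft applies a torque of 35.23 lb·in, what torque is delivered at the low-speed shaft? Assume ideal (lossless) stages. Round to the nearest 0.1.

485.6 lb·in

belt 159/57 = 2.7895 → τ = 35.23·2.7895 = 98.273 lb·in
belt 336/68 = 4.9412 → τ = 98.273·4.9412 = 485.59 lb·in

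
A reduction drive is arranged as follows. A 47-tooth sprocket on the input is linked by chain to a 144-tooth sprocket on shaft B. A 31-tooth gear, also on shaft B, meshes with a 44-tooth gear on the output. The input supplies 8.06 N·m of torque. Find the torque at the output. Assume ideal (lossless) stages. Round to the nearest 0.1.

chain 144/47 = 3.0638 → τ = 8.06·3.0638 = 24.694 N·m
gear mesh 44/31 = 1.4194 → τ = 24.694·1.4194 = 35.05 N·m

35.1 N·m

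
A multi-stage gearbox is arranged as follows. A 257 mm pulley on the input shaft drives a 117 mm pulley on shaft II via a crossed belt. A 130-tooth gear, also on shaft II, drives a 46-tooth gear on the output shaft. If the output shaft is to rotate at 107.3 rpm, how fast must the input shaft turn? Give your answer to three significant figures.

17.3 rpm

Overall ratio R = 0.45525 × 0.35385 = 0.16109.
Required input speed = output speed × R = 107.3 × 0.16109 = 17.285 rpm.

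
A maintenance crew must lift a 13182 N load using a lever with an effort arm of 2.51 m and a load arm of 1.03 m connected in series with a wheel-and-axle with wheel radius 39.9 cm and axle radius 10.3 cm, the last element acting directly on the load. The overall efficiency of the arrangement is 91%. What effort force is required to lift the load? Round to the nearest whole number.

1535 N

Lever MA = effort arm / load arm = 2.51/1.03 = 2.4369.
Wheel-and-axle MA = R/r = 39.9/10.3 = 3.8738.
Combined ideal MA = 2.4369 × 3.8738 = 9.44.
Actual MA = 9.44 × 0.91 = 8.5904.
Effort = load / actual MA = 13182 / 8.5904 = 1534.5 N.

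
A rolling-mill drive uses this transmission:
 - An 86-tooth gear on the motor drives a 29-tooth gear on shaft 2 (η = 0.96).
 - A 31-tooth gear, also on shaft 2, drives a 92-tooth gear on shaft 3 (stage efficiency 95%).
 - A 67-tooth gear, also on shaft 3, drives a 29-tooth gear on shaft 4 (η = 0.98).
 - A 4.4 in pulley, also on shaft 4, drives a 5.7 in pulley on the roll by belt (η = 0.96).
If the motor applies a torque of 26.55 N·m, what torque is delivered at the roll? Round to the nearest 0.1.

12.8 N·m

gear mesh 29/86 = 0.33721 → τ = 26.55·0.33721·0.96 = 8.5948 N·m
gear mesh 92/31 = 2.9677 → τ = 8.5948·2.9677·0.95 = 24.232 N·m
gear mesh 29/67 = 0.43284 → τ = 24.232·0.43284·0.98 = 10.279 N·m
belt 5.7/4.4 = 1.2955 → τ = 10.279·1.2955·0.96 = 12.783 N·m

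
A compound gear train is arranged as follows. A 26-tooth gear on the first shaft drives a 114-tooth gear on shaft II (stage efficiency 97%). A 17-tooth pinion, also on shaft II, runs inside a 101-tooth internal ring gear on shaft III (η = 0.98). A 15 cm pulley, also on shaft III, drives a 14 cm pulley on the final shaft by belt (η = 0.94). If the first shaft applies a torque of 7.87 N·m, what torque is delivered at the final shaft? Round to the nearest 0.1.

gear mesh 114/26 = 4.3846 → τ = 7.87·4.3846·0.97 = 33.472 N·m
internal gear 101/17 = 5.9412 → τ = 33.472·5.9412·0.98 = 194.88 N·m
belt 14/15 = 0.93333 → τ = 194.88·0.93333·0.94 = 170.98 N·m

171.0 N·m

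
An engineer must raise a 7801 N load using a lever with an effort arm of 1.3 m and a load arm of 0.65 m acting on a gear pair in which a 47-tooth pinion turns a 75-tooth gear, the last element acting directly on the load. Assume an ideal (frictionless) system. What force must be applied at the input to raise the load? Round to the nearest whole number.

Lever MA = effort arm / load arm = 1.3/0.65 = 2.
Gear pair MA = 75/47 = 1.5957.
Combined ideal MA = 2 × 1.5957 = 3.1915.
Effort = load / MA = 7801 / 3.1915 = 2444.3 N.

2444 N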